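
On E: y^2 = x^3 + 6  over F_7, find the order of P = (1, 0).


Compute successive multiples of P until we hit O:
  1P = (1, 0)
  2P = O

ord(P) = 2


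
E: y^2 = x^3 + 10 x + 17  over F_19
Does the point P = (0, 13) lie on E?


Check whether y^2 = x^3 + 10 x + 17 (mod 19) for (x, y) = (0, 13).
LHS: y^2 = 13^2 mod 19 = 17
RHS: x^3 + 10 x + 17 = 0^3 + 10*0 + 17 mod 19 = 17
LHS = RHS

Yes, on the curve


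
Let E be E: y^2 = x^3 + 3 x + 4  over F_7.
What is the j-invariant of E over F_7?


Delta = -16(4 a^3 + 27 b^2) mod 7 = 5
-1728 * (4 a)^3 = -1728 * (4*3)^3 mod 7 = 6
j = 6 * 5^(-1) mod 7 = 4

j = 4 (mod 7)


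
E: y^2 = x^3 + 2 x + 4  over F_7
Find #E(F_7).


For each x in F_7, count y with y^2 = x^3 + 2 x + 4 mod 7:
  x = 0: RHS = 4, y in [2, 5]  -> 2 point(s)
  x = 1: RHS = 0, y in [0]  -> 1 point(s)
  x = 2: RHS = 2, y in [3, 4]  -> 2 point(s)
  x = 3: RHS = 2, y in [3, 4]  -> 2 point(s)
  x = 6: RHS = 1, y in [1, 6]  -> 2 point(s)
Affine points: 9. Add the point at infinity: total = 10.

#E(F_7) = 10


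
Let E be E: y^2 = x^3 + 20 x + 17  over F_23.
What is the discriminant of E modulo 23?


4 a^3 + 27 b^2 = 4*20^3 + 27*17^2 = 32000 + 7803 = 39803
Delta = -16 * (39803) = -636848
Delta mod 23 = 22

Delta = 22 (mod 23)


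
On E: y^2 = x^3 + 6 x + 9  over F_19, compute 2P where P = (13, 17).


Doubling: s = (3 x1^2 + a) / (2 y1)
s = (3*13^2 + 6) / (2*17) mod 19 = 0
x3 = s^2 - 2 x1 mod 19 = 0^2 - 2*13 = 12
y3 = s (x1 - x3) - y1 mod 19 = 0 * (13 - 12) - 17 = 2

2P = (12, 2)


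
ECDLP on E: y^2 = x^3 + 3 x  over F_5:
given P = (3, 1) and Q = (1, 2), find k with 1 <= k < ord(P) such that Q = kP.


Enumerate multiples of P until we hit Q = (1, 2):
  1P = (3, 1)
  2P = (4, 4)
  3P = (2, 2)
  4P = (1, 2)
Match found at i = 4.

k = 4


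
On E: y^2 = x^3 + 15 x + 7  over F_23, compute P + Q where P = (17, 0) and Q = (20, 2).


P != Q, so use the chord formula.
s = (y2 - y1) / (x2 - x1) = (2) / (3) mod 23 = 16
x3 = s^2 - x1 - x2 mod 23 = 16^2 - 17 - 20 = 12
y3 = s (x1 - x3) - y1 mod 23 = 16 * (17 - 12) - 0 = 11

P + Q = (12, 11)


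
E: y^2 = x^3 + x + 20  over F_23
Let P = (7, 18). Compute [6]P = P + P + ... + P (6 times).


k = 6 = 110_2 (binary, LSB first: 011)
Double-and-add from P = (7, 18):
  bit 0 = 0: acc unchanged = O
  bit 1 = 1: acc = O + (10, 8) = (10, 8)
  bit 2 = 1: acc = (10, 8) + (12, 9) = (7, 5)

6P = (7, 5)


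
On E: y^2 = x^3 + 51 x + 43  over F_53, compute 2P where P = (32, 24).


Doubling: s = (3 x1^2 + a) / (2 y1)
s = (3*32^2 + 51) / (2*24) mod 53 = 22
x3 = s^2 - 2 x1 mod 53 = 22^2 - 2*32 = 49
y3 = s (x1 - x3) - y1 mod 53 = 22 * (32 - 49) - 24 = 26

2P = (49, 26)


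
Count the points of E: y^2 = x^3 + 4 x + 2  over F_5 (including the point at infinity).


For each x in F_5, count y with y^2 = x^3 + 4 x + 2 mod 5:
  x = 3: RHS = 1, y in [1, 4]  -> 2 point(s)
Affine points: 2. Add the point at infinity: total = 3.

#E(F_5) = 3


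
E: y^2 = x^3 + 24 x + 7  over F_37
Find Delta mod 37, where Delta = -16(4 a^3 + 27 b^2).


4 a^3 + 27 b^2 = 4*24^3 + 27*7^2 = 55296 + 1323 = 56619
Delta = -16 * (56619) = -905904
Delta mod 37 = 4

Delta = 4 (mod 37)


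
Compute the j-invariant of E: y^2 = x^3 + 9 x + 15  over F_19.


Delta = -16(4 a^3 + 27 b^2) mod 19 = 12
-1728 * (4 a)^3 = -1728 * (4*9)^3 mod 19 = 11
j = 11 * 12^(-1) mod 19 = 12

j = 12 (mod 19)


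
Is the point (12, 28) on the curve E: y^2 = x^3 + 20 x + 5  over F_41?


Check whether y^2 = x^3 + 20 x + 5 (mod 41) for (x, y) = (12, 28).
LHS: y^2 = 28^2 mod 41 = 5
RHS: x^3 + 20 x + 5 = 12^3 + 20*12 + 5 mod 41 = 5
LHS = RHS

Yes, on the curve


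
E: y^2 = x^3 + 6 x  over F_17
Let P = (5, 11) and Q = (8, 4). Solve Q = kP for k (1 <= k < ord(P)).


Enumerate multiples of P until we hit Q = (8, 4):
  1P = (5, 11)
  2P = (9, 16)
  3P = (12, 10)
  4P = (8, 4)
Match found at i = 4.

k = 4


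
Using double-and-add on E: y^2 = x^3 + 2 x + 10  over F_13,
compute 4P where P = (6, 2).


k = 4 = 100_2 (binary, LSB first: 001)
Double-and-add from P = (6, 2):
  bit 0 = 0: acc unchanged = O
  bit 1 = 0: acc unchanged = O
  bit 2 = 1: acc = O + (4, 11) = (4, 11)

4P = (4, 11)


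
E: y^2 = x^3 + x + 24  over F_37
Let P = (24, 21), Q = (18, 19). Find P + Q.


P != Q, so use the chord formula.
s = (y2 - y1) / (x2 - x1) = (35) / (31) mod 37 = 25
x3 = s^2 - x1 - x2 mod 37 = 25^2 - 24 - 18 = 28
y3 = s (x1 - x3) - y1 mod 37 = 25 * (24 - 28) - 21 = 27

P + Q = (28, 27)


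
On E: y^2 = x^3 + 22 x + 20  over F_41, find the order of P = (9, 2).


Compute successive multiples of P until we hit O:
  1P = (9, 2)
  2P = (2, 21)
  3P = (29, 23)
  4P = (4, 34)
  5P = (5, 38)
  6P = (26, 28)
  7P = (16, 9)
  8P = (17, 31)
  ... (continuing to 26P)
  26P = O

ord(P) = 26


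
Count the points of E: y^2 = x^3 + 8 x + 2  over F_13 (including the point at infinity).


For each x in F_13, count y with y^2 = x^3 + 8 x + 2 mod 13:
  x = 2: RHS = 0, y in [0]  -> 1 point(s)
  x = 3: RHS = 1, y in [1, 12]  -> 2 point(s)
  x = 9: RHS = 10, y in [6, 7]  -> 2 point(s)
  x = 10: RHS = 3, y in [4, 9]  -> 2 point(s)
  x = 11: RHS = 4, y in [2, 11]  -> 2 point(s)
Affine points: 9. Add the point at infinity: total = 10.

#E(F_13) = 10


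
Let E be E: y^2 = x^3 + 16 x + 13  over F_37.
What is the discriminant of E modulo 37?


4 a^3 + 27 b^2 = 4*16^3 + 27*13^2 = 16384 + 4563 = 20947
Delta = -16 * (20947) = -335152
Delta mod 37 = 31

Delta = 31 (mod 37)


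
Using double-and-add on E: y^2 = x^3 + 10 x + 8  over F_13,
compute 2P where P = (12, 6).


k = 2 = 10_2 (binary, LSB first: 01)
Double-and-add from P = (12, 6):
  bit 0 = 0: acc unchanged = O
  bit 1 = 1: acc = O + (2, 7) = (2, 7)

2P = (2, 7)


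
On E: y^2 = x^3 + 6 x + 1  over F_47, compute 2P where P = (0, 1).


Doubling: s = (3 x1^2 + a) / (2 y1)
s = (3*0^2 + 6) / (2*1) mod 47 = 3
x3 = s^2 - 2 x1 mod 47 = 3^2 - 2*0 = 9
y3 = s (x1 - x3) - y1 mod 47 = 3 * (0 - 9) - 1 = 19

2P = (9, 19)


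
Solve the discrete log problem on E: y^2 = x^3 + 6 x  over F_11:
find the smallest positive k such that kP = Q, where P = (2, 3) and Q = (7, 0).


Enumerate multiples of P until we hit Q = (7, 0):
  1P = (2, 3)
  2P = (5, 10)
  3P = (7, 0)
Match found at i = 3.

k = 3


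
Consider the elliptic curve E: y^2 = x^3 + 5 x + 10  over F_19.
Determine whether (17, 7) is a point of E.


Check whether y^2 = x^3 + 5 x + 10 (mod 19) for (x, y) = (17, 7).
LHS: y^2 = 7^2 mod 19 = 11
RHS: x^3 + 5 x + 10 = 17^3 + 5*17 + 10 mod 19 = 11
LHS = RHS

Yes, on the curve


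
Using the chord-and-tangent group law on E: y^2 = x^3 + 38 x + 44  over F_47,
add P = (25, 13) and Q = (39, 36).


P != Q, so use the chord formula.
s = (y2 - y1) / (x2 - x1) = (23) / (14) mod 47 = 5
x3 = s^2 - x1 - x2 mod 47 = 5^2 - 25 - 39 = 8
y3 = s (x1 - x3) - y1 mod 47 = 5 * (25 - 8) - 13 = 25

P + Q = (8, 25)


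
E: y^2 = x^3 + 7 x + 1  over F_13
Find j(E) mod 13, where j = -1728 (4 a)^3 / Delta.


Delta = -16(4 a^3 + 27 b^2) mod 13 = 2
-1728 * (4 a)^3 = -1728 * (4*7)^3 mod 13 = 8
j = 8 * 2^(-1) mod 13 = 4

j = 4 (mod 13)


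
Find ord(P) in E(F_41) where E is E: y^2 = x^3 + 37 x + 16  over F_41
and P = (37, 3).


Compute successive multiples of P until we hit O:
  1P = (37, 3)
  2P = (39, 37)
  3P = (8, 39)
  4P = (5, 11)
  5P = (17, 33)
  6P = (20, 33)
  7P = (24, 3)
  8P = (21, 38)
  ... (continuing to 48P)
  48P = O

ord(P) = 48


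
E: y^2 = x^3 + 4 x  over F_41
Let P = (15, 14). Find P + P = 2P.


Doubling: s = (3 x1^2 + a) / (2 y1)
s = (3*15^2 + 4) / (2*14) mod 41 = 14
x3 = s^2 - 2 x1 mod 41 = 14^2 - 2*15 = 2
y3 = s (x1 - x3) - y1 mod 41 = 14 * (15 - 2) - 14 = 4

2P = (2, 4)


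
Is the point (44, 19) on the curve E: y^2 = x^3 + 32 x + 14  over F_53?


Check whether y^2 = x^3 + 32 x + 14 (mod 53) for (x, y) = (44, 19).
LHS: y^2 = 19^2 mod 53 = 43
RHS: x^3 + 32 x + 14 = 44^3 + 32*44 + 14 mod 53 = 4
LHS != RHS

No, not on the curve


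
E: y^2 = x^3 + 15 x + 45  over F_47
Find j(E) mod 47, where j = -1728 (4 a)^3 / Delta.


Delta = -16(4 a^3 + 27 b^2) mod 47 = 23
-1728 * (4 a)^3 = -1728 * (4*15)^3 mod 47 = 9
j = 9 * 23^(-1) mod 47 = 29

j = 29 (mod 47)


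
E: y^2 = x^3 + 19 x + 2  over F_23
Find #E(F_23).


For each x in F_23, count y with y^2 = x^3 + 19 x + 2 mod 23:
  x = 0: RHS = 2, y in [5, 18]  -> 2 point(s)
  x = 2: RHS = 2, y in [5, 18]  -> 2 point(s)
  x = 4: RHS = 4, y in [2, 21]  -> 2 point(s)
  x = 7: RHS = 18, y in [8, 15]  -> 2 point(s)
  x = 11: RHS = 1, y in [1, 22]  -> 2 point(s)
  x = 12: RHS = 3, y in [7, 16]  -> 2 point(s)
  x = 13: RHS = 8, y in [10, 13]  -> 2 point(s)
  x = 16: RHS = 9, y in [3, 20]  -> 2 point(s)
  x = 18: RHS = 12, y in [9, 14]  -> 2 point(s)
  x = 19: RHS = 0, y in [0]  -> 1 point(s)
  x = 21: RHS = 2, y in [5, 18]  -> 2 point(s)
Affine points: 21. Add the point at infinity: total = 22.

#E(F_23) = 22


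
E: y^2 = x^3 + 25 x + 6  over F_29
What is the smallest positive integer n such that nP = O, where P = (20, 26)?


Compute successive multiples of P until we hit O:
  1P = (20, 26)
  2P = (25, 4)
  3P = (8, 14)
  4P = (2, 21)
  5P = (12, 2)
  6P = (6, 16)
  7P = (26, 7)
  8P = (18, 16)
  ... (continuing to 33P)
  33P = O

ord(P) = 33


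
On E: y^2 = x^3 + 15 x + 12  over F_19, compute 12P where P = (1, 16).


k = 12 = 1100_2 (binary, LSB first: 0011)
Double-and-add from P = (1, 16):
  bit 0 = 0: acc unchanged = O
  bit 1 = 0: acc unchanged = O
  bit 2 = 1: acc = O + (16, 4) = (16, 4)
  bit 3 = 1: acc = (16, 4) + (11, 8) = (1, 3)

12P = (1, 3)


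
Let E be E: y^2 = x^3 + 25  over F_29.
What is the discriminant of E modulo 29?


4 a^3 + 27 b^2 = 4*0^3 + 27*25^2 = 0 + 16875 = 16875
Delta = -16 * (16875) = -270000
Delta mod 29 = 19

Delta = 19 (mod 29)


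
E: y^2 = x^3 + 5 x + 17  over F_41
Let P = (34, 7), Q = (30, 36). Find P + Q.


P != Q, so use the chord formula.
s = (y2 - y1) / (x2 - x1) = (29) / (37) mod 41 = 3
x3 = s^2 - x1 - x2 mod 41 = 3^2 - 34 - 30 = 27
y3 = s (x1 - x3) - y1 mod 41 = 3 * (34 - 27) - 7 = 14

P + Q = (27, 14)


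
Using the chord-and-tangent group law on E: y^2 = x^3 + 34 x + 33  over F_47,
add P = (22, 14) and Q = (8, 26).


P != Q, so use the chord formula.
s = (y2 - y1) / (x2 - x1) = (12) / (33) mod 47 = 26
x3 = s^2 - x1 - x2 mod 47 = 26^2 - 22 - 8 = 35
y3 = s (x1 - x3) - y1 mod 47 = 26 * (22 - 35) - 14 = 24

P + Q = (35, 24)


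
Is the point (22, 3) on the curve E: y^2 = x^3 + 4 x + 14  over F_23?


Check whether y^2 = x^3 + 4 x + 14 (mod 23) for (x, y) = (22, 3).
LHS: y^2 = 3^2 mod 23 = 9
RHS: x^3 + 4 x + 14 = 22^3 + 4*22 + 14 mod 23 = 9
LHS = RHS

Yes, on the curve


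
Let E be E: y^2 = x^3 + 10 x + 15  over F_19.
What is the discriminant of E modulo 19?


4 a^3 + 27 b^2 = 4*10^3 + 27*15^2 = 4000 + 6075 = 10075
Delta = -16 * (10075) = -161200
Delta mod 19 = 15

Delta = 15 (mod 19)


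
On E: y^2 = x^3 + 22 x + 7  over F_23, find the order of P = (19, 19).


Compute successive multiples of P until we hit O:
  1P = (19, 19)
  2P = (17, 21)
  3P = (11, 19)
  4P = (16, 4)
  5P = (13, 11)
  6P = (3, 10)
  7P = (5, 9)
  8P = (15, 20)
  ... (continuing to 28P)
  28P = O

ord(P) = 28


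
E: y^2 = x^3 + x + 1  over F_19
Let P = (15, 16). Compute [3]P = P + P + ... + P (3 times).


k = 3 = 11_2 (binary, LSB first: 11)
Double-and-add from P = (15, 16):
  bit 0 = 1: acc = O + (15, 16) = (15, 16)
  bit 1 = 1: acc = (15, 16) + (14, 17) = (10, 17)

3P = (10, 17)


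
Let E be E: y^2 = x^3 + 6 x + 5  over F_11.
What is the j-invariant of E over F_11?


Delta = -16(4 a^3 + 27 b^2) mod 11 = 5
-1728 * (4 a)^3 = -1728 * (4*6)^3 mod 11 = 3
j = 3 * 5^(-1) mod 11 = 5

j = 5 (mod 11)


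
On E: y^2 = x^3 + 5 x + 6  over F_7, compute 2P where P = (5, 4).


Doubling: s = (3 x1^2 + a) / (2 y1)
s = (3*5^2 + 5) / (2*4) mod 7 = 3
x3 = s^2 - 2 x1 mod 7 = 3^2 - 2*5 = 6
y3 = s (x1 - x3) - y1 mod 7 = 3 * (5 - 6) - 4 = 0

2P = (6, 0)


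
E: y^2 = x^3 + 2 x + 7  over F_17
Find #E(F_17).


For each x in F_17, count y with y^2 = x^3 + 2 x + 7 mod 17:
  x = 2: RHS = 2, y in [6, 11]  -> 2 point(s)
  x = 8: RHS = 8, y in [5, 12]  -> 2 point(s)
  x = 11: RHS = 0, y in [0]  -> 1 point(s)
  x = 12: RHS = 8, y in [5, 12]  -> 2 point(s)
  x = 14: RHS = 8, y in [5, 12]  -> 2 point(s)
  x = 16: RHS = 4, y in [2, 15]  -> 2 point(s)
Affine points: 11. Add the point at infinity: total = 12.

#E(F_17) = 12


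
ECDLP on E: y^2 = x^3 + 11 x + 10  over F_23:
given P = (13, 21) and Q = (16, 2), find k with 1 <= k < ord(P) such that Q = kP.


Enumerate multiples of P until we hit Q = (16, 2):
  1P = (13, 21)
  2P = (6, 4)
  3P = (16, 21)
  4P = (17, 2)
  5P = (17, 21)
  6P = (16, 2)
Match found at i = 6.

k = 6


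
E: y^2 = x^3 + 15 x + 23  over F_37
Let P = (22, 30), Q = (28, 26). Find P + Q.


P != Q, so use the chord formula.
s = (y2 - y1) / (x2 - x1) = (33) / (6) mod 37 = 24
x3 = s^2 - x1 - x2 mod 37 = 24^2 - 22 - 28 = 8
y3 = s (x1 - x3) - y1 mod 37 = 24 * (22 - 8) - 30 = 10

P + Q = (8, 10)


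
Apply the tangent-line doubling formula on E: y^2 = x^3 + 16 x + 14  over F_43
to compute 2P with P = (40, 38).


Doubling: s = (3 x1^2 + a) / (2 y1)
s = (3*40^2 + 16) / (2*38) mod 43 = 0
x3 = s^2 - 2 x1 mod 43 = 0^2 - 2*40 = 6
y3 = s (x1 - x3) - y1 mod 43 = 0 * (40 - 6) - 38 = 5

2P = (6, 5)


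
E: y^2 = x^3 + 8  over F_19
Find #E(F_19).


For each x in F_19, count y with y^2 = x^3 + 0 x + 8 mod 19:
  x = 1: RHS = 9, y in [3, 16]  -> 2 point(s)
  x = 2: RHS = 16, y in [4, 15]  -> 2 point(s)
  x = 3: RHS = 16, y in [4, 15]  -> 2 point(s)
  x = 5: RHS = 0, y in [0]  -> 1 point(s)
  x = 7: RHS = 9, y in [3, 16]  -> 2 point(s)
  x = 8: RHS = 7, y in [8, 11]  -> 2 point(s)
  x = 10: RHS = 1, y in [1, 18]  -> 2 point(s)
  x = 11: RHS = 9, y in [3, 16]  -> 2 point(s)
  x = 12: RHS = 7, y in [8, 11]  -> 2 point(s)
  x = 13: RHS = 1, y in [1, 18]  -> 2 point(s)
  x = 14: RHS = 16, y in [4, 15]  -> 2 point(s)
  x = 15: RHS = 1, y in [1, 18]  -> 2 point(s)
  x = 16: RHS = 0, y in [0]  -> 1 point(s)
  x = 17: RHS = 0, y in [0]  -> 1 point(s)
  x = 18: RHS = 7, y in [8, 11]  -> 2 point(s)
Affine points: 27. Add the point at infinity: total = 28.

#E(F_19) = 28


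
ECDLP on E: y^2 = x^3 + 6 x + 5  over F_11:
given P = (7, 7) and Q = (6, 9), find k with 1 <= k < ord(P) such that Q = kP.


Enumerate multiples of P until we hit Q = (6, 9):
  1P = (7, 7)
  2P = (2, 6)
  3P = (6, 2)
  4P = (1, 1)
  5P = (4, 7)
  6P = (0, 4)
  7P = (8, 2)
  8P = (10, 8)
  9P = (10, 3)
  10P = (8, 9)
  11P = (0, 7)
  12P = (4, 4)
  13P = (1, 10)
  14P = (6, 9)
Match found at i = 14.

k = 14


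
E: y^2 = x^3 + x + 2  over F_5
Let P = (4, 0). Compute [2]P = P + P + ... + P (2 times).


k = 2 = 10_2 (binary, LSB first: 01)
Double-and-add from P = (4, 0):
  bit 0 = 0: acc unchanged = O
  bit 1 = 1: acc = O + O = O

2P = O


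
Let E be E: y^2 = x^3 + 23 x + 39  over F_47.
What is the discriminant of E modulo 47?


4 a^3 + 27 b^2 = 4*23^3 + 27*39^2 = 48668 + 41067 = 89735
Delta = -16 * (89735) = -1435760
Delta mod 47 = 43

Delta = 43 (mod 47)


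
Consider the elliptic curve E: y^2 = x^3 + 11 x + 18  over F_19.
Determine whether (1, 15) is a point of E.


Check whether y^2 = x^3 + 11 x + 18 (mod 19) for (x, y) = (1, 15).
LHS: y^2 = 15^2 mod 19 = 16
RHS: x^3 + 11 x + 18 = 1^3 + 11*1 + 18 mod 19 = 11
LHS != RHS

No, not on the curve


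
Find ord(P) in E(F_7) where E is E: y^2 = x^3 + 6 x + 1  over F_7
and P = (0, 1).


Compute successive multiples of P until we hit O:
  1P = (0, 1)
  2P = (2, 0)
  3P = (0, 6)
  4P = O

ord(P) = 4


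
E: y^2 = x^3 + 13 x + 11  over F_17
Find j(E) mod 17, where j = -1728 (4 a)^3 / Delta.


Delta = -16(4 a^3 + 27 b^2) mod 17 = 2
-1728 * (4 a)^3 = -1728 * (4*13)^3 mod 17 = 6
j = 6 * 2^(-1) mod 17 = 3

j = 3 (mod 17)


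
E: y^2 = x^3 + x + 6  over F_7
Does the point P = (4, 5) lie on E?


Check whether y^2 = x^3 + 1 x + 6 (mod 7) for (x, y) = (4, 5).
LHS: y^2 = 5^2 mod 7 = 4
RHS: x^3 + 1 x + 6 = 4^3 + 1*4 + 6 mod 7 = 4
LHS = RHS

Yes, on the curve


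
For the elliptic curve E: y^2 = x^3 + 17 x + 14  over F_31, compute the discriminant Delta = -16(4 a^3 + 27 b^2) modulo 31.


4 a^3 + 27 b^2 = 4*17^3 + 27*14^2 = 19652 + 5292 = 24944
Delta = -16 * (24944) = -399104
Delta mod 31 = 21

Delta = 21 (mod 31)


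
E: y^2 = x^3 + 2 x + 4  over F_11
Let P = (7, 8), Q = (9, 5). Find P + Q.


P != Q, so use the chord formula.
s = (y2 - y1) / (x2 - x1) = (8) / (2) mod 11 = 4
x3 = s^2 - x1 - x2 mod 11 = 4^2 - 7 - 9 = 0
y3 = s (x1 - x3) - y1 mod 11 = 4 * (7 - 0) - 8 = 9

P + Q = (0, 9)


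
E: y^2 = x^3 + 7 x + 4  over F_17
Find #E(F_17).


For each x in F_17, count y with y^2 = x^3 + 7 x + 4 mod 17:
  x = 0: RHS = 4, y in [2, 15]  -> 2 point(s)
  x = 2: RHS = 9, y in [3, 14]  -> 2 point(s)
  x = 3: RHS = 1, y in [1, 16]  -> 2 point(s)
  x = 11: RHS = 1, y in [1, 16]  -> 2 point(s)
  x = 15: RHS = 16, y in [4, 13]  -> 2 point(s)
  x = 16: RHS = 13, y in [8, 9]  -> 2 point(s)
Affine points: 12. Add the point at infinity: total = 13.

#E(F_17) = 13


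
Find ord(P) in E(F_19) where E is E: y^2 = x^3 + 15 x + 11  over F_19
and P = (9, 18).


Compute successive multiples of P until we hit O:
  1P = (9, 18)
  2P = (17, 7)
  3P = (13, 16)
  4P = (2, 7)
  5P = (0, 7)
  6P = (0, 12)
  7P = (2, 12)
  8P = (13, 3)
  ... (continuing to 11P)
  11P = O

ord(P) = 11


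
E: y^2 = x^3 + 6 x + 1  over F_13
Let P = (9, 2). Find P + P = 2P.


Doubling: s = (3 x1^2 + a) / (2 y1)
s = (3*9^2 + 6) / (2*2) mod 13 = 7
x3 = s^2 - 2 x1 mod 13 = 7^2 - 2*9 = 5
y3 = s (x1 - x3) - y1 mod 13 = 7 * (9 - 5) - 2 = 0

2P = (5, 0)


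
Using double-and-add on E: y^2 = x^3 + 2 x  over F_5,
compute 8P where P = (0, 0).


k = 8 = 1000_2 (binary, LSB first: 0001)
Double-and-add from P = (0, 0):
  bit 0 = 0: acc unchanged = O
  bit 1 = 0: acc unchanged = O
  bit 2 = 0: acc unchanged = O
  bit 3 = 1: acc = O + O = O

8P = O


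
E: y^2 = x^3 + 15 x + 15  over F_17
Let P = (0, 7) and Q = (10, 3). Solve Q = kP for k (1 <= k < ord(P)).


Enumerate multiples of P until we hit Q = (10, 3):
  1P = (0, 7)
  2P = (8, 16)
  3P = (10, 3)
Match found at i = 3.

k = 3


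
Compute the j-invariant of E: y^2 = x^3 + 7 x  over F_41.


Delta = -16(4 a^3 + 27 b^2) mod 41 = 24
-1728 * (4 a)^3 = -1728 * (4*7)^3 mod 41 = 21
j = 21 * 24^(-1) mod 41 = 6

j = 6 (mod 41)


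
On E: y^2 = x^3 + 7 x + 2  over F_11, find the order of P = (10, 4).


Compute successive multiples of P until we hit O:
  1P = (10, 4)
  2P = (7, 8)
  3P = (8, 8)
  4P = (8, 3)
  5P = (7, 3)
  6P = (10, 7)
  7P = O

ord(P) = 7


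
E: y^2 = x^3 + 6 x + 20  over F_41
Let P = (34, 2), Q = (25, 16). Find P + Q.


P != Q, so use the chord formula.
s = (y2 - y1) / (x2 - x1) = (14) / (32) mod 41 = 3
x3 = s^2 - x1 - x2 mod 41 = 3^2 - 34 - 25 = 32
y3 = s (x1 - x3) - y1 mod 41 = 3 * (34 - 32) - 2 = 4

P + Q = (32, 4)


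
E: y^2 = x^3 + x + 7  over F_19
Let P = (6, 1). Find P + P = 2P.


Doubling: s = (3 x1^2 + a) / (2 y1)
s = (3*6^2 + 1) / (2*1) mod 19 = 7
x3 = s^2 - 2 x1 mod 19 = 7^2 - 2*6 = 18
y3 = s (x1 - x3) - y1 mod 19 = 7 * (6 - 18) - 1 = 10

2P = (18, 10)


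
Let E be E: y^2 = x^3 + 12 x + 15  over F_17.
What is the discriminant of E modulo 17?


4 a^3 + 27 b^2 = 4*12^3 + 27*15^2 = 6912 + 6075 = 12987
Delta = -16 * (12987) = -207792
Delta mod 17 = 16

Delta = 16 (mod 17)


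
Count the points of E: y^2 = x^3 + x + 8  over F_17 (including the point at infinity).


For each x in F_17, count y with y^2 = x^3 + 1 x + 8 mod 17:
  x = 0: RHS = 8, y in [5, 12]  -> 2 point(s)
  x = 2: RHS = 1, y in [1, 16]  -> 2 point(s)
  x = 3: RHS = 4, y in [2, 15]  -> 2 point(s)
  x = 4: RHS = 8, y in [5, 12]  -> 2 point(s)
  x = 5: RHS = 2, y in [6, 11]  -> 2 point(s)
  x = 6: RHS = 9, y in [3, 14]  -> 2 point(s)
  x = 7: RHS = 1, y in [1, 16]  -> 2 point(s)
  x = 8: RHS = 1, y in [1, 16]  -> 2 point(s)
  x = 9: RHS = 15, y in [7, 10]  -> 2 point(s)
  x = 10: RHS = 15, y in [7, 10]  -> 2 point(s)
  x = 13: RHS = 8, y in [5, 12]  -> 2 point(s)
  x = 15: RHS = 15, y in [7, 10]  -> 2 point(s)
Affine points: 24. Add the point at infinity: total = 25.

#E(F_17) = 25


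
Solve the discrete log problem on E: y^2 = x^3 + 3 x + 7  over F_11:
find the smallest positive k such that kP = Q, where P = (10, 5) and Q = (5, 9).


Enumerate multiples of P until we hit Q = (5, 9):
  1P = (10, 5)
  2P = (5, 9)
Match found at i = 2.

k = 2


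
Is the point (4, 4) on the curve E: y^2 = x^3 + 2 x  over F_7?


Check whether y^2 = x^3 + 2 x + 0 (mod 7) for (x, y) = (4, 4).
LHS: y^2 = 4^2 mod 7 = 2
RHS: x^3 + 2 x + 0 = 4^3 + 2*4 + 0 mod 7 = 2
LHS = RHS

Yes, on the curve


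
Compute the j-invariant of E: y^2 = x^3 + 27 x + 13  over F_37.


Delta = -16(4 a^3 + 27 b^2) mod 37 = 20
-1728 * (4 a)^3 = -1728 * (4*27)^3 mod 37 = 36
j = 36 * 20^(-1) mod 37 = 24

j = 24 (mod 37)


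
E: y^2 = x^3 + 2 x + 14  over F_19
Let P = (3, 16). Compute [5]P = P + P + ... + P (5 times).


k = 5 = 101_2 (binary, LSB first: 101)
Double-and-add from P = (3, 16):
  bit 0 = 1: acc = O + (3, 16) = (3, 16)
  bit 1 = 0: acc unchanged = (3, 16)
  bit 2 = 1: acc = (3, 16) + (2, 11) = (1, 13)

5P = (1, 13)


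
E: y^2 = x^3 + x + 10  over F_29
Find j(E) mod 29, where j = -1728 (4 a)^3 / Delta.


Delta = -16(4 a^3 + 27 b^2) mod 29 = 4
-1728 * (4 a)^3 = -1728 * (4*1)^3 mod 29 = 14
j = 14 * 4^(-1) mod 29 = 18

j = 18 (mod 29)


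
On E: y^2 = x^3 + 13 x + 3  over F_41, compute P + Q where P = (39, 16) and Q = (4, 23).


P != Q, so use the chord formula.
s = (y2 - y1) / (x2 - x1) = (7) / (6) mod 41 = 8
x3 = s^2 - x1 - x2 mod 41 = 8^2 - 39 - 4 = 21
y3 = s (x1 - x3) - y1 mod 41 = 8 * (39 - 21) - 16 = 5

P + Q = (21, 5)


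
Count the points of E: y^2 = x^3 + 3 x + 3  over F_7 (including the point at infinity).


For each x in F_7, count y with y^2 = x^3 + 3 x + 3 mod 7:
  x = 1: RHS = 0, y in [0]  -> 1 point(s)
  x = 3: RHS = 4, y in [2, 5]  -> 2 point(s)
  x = 4: RHS = 2, y in [3, 4]  -> 2 point(s)
Affine points: 5. Add the point at infinity: total = 6.

#E(F_7) = 6


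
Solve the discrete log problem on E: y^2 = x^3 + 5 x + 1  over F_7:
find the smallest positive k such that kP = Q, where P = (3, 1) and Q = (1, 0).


Enumerate multiples of P until we hit Q = (1, 0):
  1P = (3, 1)
  2P = (5, 2)
  3P = (1, 0)
Match found at i = 3.

k = 3


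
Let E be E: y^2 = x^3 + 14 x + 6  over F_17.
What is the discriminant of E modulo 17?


4 a^3 + 27 b^2 = 4*14^3 + 27*6^2 = 10976 + 972 = 11948
Delta = -16 * (11948) = -191168
Delta mod 17 = 14

Delta = 14 (mod 17)


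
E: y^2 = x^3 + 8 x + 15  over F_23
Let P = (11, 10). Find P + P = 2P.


Doubling: s = (3 x1^2 + a) / (2 y1)
s = (3*11^2 + 8) / (2*10) mod 23 = 22
x3 = s^2 - 2 x1 mod 23 = 22^2 - 2*11 = 2
y3 = s (x1 - x3) - y1 mod 23 = 22 * (11 - 2) - 10 = 4

2P = (2, 4)


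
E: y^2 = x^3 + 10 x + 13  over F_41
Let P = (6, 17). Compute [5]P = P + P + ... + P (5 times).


k = 5 = 101_2 (binary, LSB first: 101)
Double-and-add from P = (6, 17):
  bit 0 = 1: acc = O + (6, 17) = (6, 17)
  bit 1 = 0: acc unchanged = (6, 17)
  bit 2 = 1: acc = (6, 17) + (7, 4) = (33, 6)

5P = (33, 6)


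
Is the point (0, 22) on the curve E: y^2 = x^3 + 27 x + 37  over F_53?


Check whether y^2 = x^3 + 27 x + 37 (mod 53) for (x, y) = (0, 22).
LHS: y^2 = 22^2 mod 53 = 7
RHS: x^3 + 27 x + 37 = 0^3 + 27*0 + 37 mod 53 = 37
LHS != RHS

No, not on the curve


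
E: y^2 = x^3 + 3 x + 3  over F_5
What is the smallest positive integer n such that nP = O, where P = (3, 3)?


Compute successive multiples of P until we hit O:
  1P = (3, 3)
  2P = (4, 2)
  3P = (4, 3)
  4P = (3, 2)
  5P = O

ord(P) = 5


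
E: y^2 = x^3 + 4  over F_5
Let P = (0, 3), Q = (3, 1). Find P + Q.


P != Q, so use the chord formula.
s = (y2 - y1) / (x2 - x1) = (3) / (3) mod 5 = 1
x3 = s^2 - x1 - x2 mod 5 = 1^2 - 0 - 3 = 3
y3 = s (x1 - x3) - y1 mod 5 = 1 * (0 - 3) - 3 = 4

P + Q = (3, 4)


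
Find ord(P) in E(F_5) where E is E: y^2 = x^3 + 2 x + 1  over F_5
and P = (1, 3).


Compute successive multiples of P until we hit O:
  1P = (1, 3)
  2P = (3, 2)
  3P = (0, 4)
  4P = (0, 1)
  5P = (3, 3)
  6P = (1, 2)
  7P = O

ord(P) = 7


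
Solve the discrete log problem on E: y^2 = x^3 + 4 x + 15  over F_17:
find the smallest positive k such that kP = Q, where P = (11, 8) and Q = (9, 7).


Enumerate multiples of P until we hit Q = (9, 7):
  1P = (11, 8)
  2P = (10, 16)
  3P = (9, 10)
  4P = (15, 13)
  5P = (0, 10)
  6P = (8, 10)
  7P = (6, 0)
  8P = (8, 7)
  9P = (0, 7)
  10P = (15, 4)
  11P = (9, 7)
Match found at i = 11.

k = 11


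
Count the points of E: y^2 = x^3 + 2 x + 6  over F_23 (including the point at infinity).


For each x in F_23, count y with y^2 = x^3 + 2 x + 6 mod 23:
  x = 0: RHS = 6, y in [11, 12]  -> 2 point(s)
  x = 1: RHS = 9, y in [3, 20]  -> 2 point(s)
  x = 2: RHS = 18, y in [8, 15]  -> 2 point(s)
  x = 3: RHS = 16, y in [4, 19]  -> 2 point(s)
  x = 4: RHS = 9, y in [3, 20]  -> 2 point(s)
  x = 5: RHS = 3, y in [7, 16]  -> 2 point(s)
  x = 6: RHS = 4, y in [2, 21]  -> 2 point(s)
  x = 7: RHS = 18, y in [8, 15]  -> 2 point(s)
  x = 11: RHS = 2, y in [5, 18]  -> 2 point(s)
  x = 14: RHS = 18, y in [8, 15]  -> 2 point(s)
  x = 17: RHS = 8, y in [10, 13]  -> 2 point(s)
  x = 18: RHS = 9, y in [3, 20]  -> 2 point(s)
  x = 19: RHS = 3, y in [7, 16]  -> 2 point(s)
  x = 22: RHS = 3, y in [7, 16]  -> 2 point(s)
Affine points: 28. Add the point at infinity: total = 29.

#E(F_23) = 29


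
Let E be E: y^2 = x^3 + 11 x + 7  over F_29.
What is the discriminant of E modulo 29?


4 a^3 + 27 b^2 = 4*11^3 + 27*7^2 = 5324 + 1323 = 6647
Delta = -16 * (6647) = -106352
Delta mod 29 = 20

Delta = 20 (mod 29)


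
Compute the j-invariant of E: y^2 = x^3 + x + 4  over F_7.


Delta = -16(4 a^3 + 27 b^2) mod 7 = 3
-1728 * (4 a)^3 = -1728 * (4*1)^3 mod 7 = 1
j = 1 * 3^(-1) mod 7 = 5

j = 5 (mod 7)


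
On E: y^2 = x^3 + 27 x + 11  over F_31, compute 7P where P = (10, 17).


k = 7 = 111_2 (binary, LSB first: 111)
Double-and-add from P = (10, 17):
  bit 0 = 1: acc = O + (10, 17) = (10, 17)
  bit 1 = 1: acc = (10, 17) + (19, 25) = (7, 27)
  bit 2 = 1: acc = (7, 27) + (1, 15) = (27, 26)

7P = (27, 26)


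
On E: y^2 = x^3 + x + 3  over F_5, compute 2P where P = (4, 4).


Doubling: s = (3 x1^2 + a) / (2 y1)
s = (3*4^2 + 1) / (2*4) mod 5 = 3
x3 = s^2 - 2 x1 mod 5 = 3^2 - 2*4 = 1
y3 = s (x1 - x3) - y1 mod 5 = 3 * (4 - 1) - 4 = 0

2P = (1, 0)


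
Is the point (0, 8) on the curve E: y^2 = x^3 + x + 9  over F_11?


Check whether y^2 = x^3 + 1 x + 9 (mod 11) for (x, y) = (0, 8).
LHS: y^2 = 8^2 mod 11 = 9
RHS: x^3 + 1 x + 9 = 0^3 + 1*0 + 9 mod 11 = 9
LHS = RHS

Yes, on the curve


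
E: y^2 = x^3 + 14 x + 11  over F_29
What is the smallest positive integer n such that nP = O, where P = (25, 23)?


Compute successive multiples of P until we hit O:
  1P = (25, 23)
  2P = (21, 24)
  3P = (3, 15)
  4P = (10, 22)
  5P = (27, 2)
  6P = (22, 18)
  7P = (17, 0)
  8P = (22, 11)
  ... (continuing to 14P)
  14P = O

ord(P) = 14


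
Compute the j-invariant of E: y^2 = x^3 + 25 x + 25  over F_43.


Delta = -16(4 a^3 + 27 b^2) mod 43 = 5
-1728 * (4 a)^3 = -1728 * (4*25)^3 mod 43 = 21
j = 21 * 5^(-1) mod 43 = 30

j = 30 (mod 43)


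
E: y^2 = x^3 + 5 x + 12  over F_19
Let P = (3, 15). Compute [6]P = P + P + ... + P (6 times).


k = 6 = 110_2 (binary, LSB first: 011)
Double-and-add from P = (3, 15):
  bit 0 = 0: acc unchanged = O
  bit 1 = 1: acc = O + (10, 13) = (10, 13)
  bit 2 = 1: acc = (10, 13) + (6, 12) = (9, 11)

6P = (9, 11)


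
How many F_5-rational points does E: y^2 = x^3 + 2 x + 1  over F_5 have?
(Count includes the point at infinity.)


For each x in F_5, count y with y^2 = x^3 + 2 x + 1 mod 5:
  x = 0: RHS = 1, y in [1, 4]  -> 2 point(s)
  x = 1: RHS = 4, y in [2, 3]  -> 2 point(s)
  x = 3: RHS = 4, y in [2, 3]  -> 2 point(s)
Affine points: 6. Add the point at infinity: total = 7.

#E(F_5) = 7


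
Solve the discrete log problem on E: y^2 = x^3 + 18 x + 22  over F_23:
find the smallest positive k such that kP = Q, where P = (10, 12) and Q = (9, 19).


Enumerate multiples of P until we hit Q = (9, 19):
  1P = (10, 12)
  2P = (19, 1)
  3P = (6, 1)
  4P = (16, 6)
  5P = (21, 22)
  6P = (1, 15)
  7P = (7, 10)
  8P = (9, 4)
  9P = (22, 7)
  10P = (22, 16)
  11P = (9, 19)
Match found at i = 11.

k = 11


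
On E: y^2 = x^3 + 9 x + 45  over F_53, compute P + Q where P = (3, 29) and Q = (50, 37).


P != Q, so use the chord formula.
s = (y2 - y1) / (x2 - x1) = (8) / (47) mod 53 = 34
x3 = s^2 - x1 - x2 mod 53 = 34^2 - 3 - 50 = 43
y3 = s (x1 - x3) - y1 mod 53 = 34 * (3 - 43) - 29 = 42

P + Q = (43, 42)


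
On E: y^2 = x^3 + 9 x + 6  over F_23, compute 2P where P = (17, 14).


Doubling: s = (3 x1^2 + a) / (2 y1)
s = (3*17^2 + 9) / (2*14) mod 23 = 5
x3 = s^2 - 2 x1 mod 23 = 5^2 - 2*17 = 14
y3 = s (x1 - x3) - y1 mod 23 = 5 * (17 - 14) - 14 = 1

2P = (14, 1)


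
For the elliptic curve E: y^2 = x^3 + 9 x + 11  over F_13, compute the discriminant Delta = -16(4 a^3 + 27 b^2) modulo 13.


4 a^3 + 27 b^2 = 4*9^3 + 27*11^2 = 2916 + 3267 = 6183
Delta = -16 * (6183) = -98928
Delta mod 13 = 2

Delta = 2 (mod 13)


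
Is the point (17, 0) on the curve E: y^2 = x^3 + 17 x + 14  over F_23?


Check whether y^2 = x^3 + 17 x + 14 (mod 23) for (x, y) = (17, 0).
LHS: y^2 = 0^2 mod 23 = 0
RHS: x^3 + 17 x + 14 = 17^3 + 17*17 + 14 mod 23 = 18
LHS != RHS

No, not on the curve


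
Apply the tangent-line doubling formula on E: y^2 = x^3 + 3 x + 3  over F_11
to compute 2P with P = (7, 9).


Doubling: s = (3 x1^2 + a) / (2 y1)
s = (3*7^2 + 3) / (2*9) mod 11 = 1
x3 = s^2 - 2 x1 mod 11 = 1^2 - 2*7 = 9
y3 = s (x1 - x3) - y1 mod 11 = 1 * (7 - 9) - 9 = 0

2P = (9, 0)


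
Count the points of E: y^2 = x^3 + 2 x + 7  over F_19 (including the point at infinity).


For each x in F_19, count y with y^2 = x^3 + 2 x + 7 mod 19:
  x = 0: RHS = 7, y in [8, 11]  -> 2 point(s)
  x = 2: RHS = 0, y in [0]  -> 1 point(s)
  x = 5: RHS = 9, y in [3, 16]  -> 2 point(s)
  x = 6: RHS = 7, y in [8, 11]  -> 2 point(s)
  x = 10: RHS = 1, y in [1, 18]  -> 2 point(s)
  x = 11: RHS = 11, y in [7, 12]  -> 2 point(s)
  x = 12: RHS = 11, y in [7, 12]  -> 2 point(s)
  x = 13: RHS = 7, y in [8, 11]  -> 2 point(s)
  x = 14: RHS = 5, y in [9, 10]  -> 2 point(s)
  x = 15: RHS = 11, y in [7, 12]  -> 2 point(s)
  x = 18: RHS = 4, y in [2, 17]  -> 2 point(s)
Affine points: 21. Add the point at infinity: total = 22.

#E(F_19) = 22


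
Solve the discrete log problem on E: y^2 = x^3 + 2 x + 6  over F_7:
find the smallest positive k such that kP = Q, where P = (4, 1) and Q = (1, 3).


Enumerate multiples of P until we hit Q = (1, 3):
  1P = (4, 1)
  2P = (1, 4)
  3P = (3, 5)
  4P = (2, 5)
  5P = (5, 1)
  6P = (5, 6)
  7P = (2, 2)
  8P = (3, 2)
  9P = (1, 3)
Match found at i = 9.

k = 9


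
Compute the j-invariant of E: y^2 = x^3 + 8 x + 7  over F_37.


Delta = -16(4 a^3 + 27 b^2) mod 37 = 10
-1728 * (4 a)^3 = -1728 * (4*8)^3 mod 37 = 31
j = 31 * 10^(-1) mod 37 = 29

j = 29 (mod 37)


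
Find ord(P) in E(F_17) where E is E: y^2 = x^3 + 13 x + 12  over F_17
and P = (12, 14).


Compute successive multiples of P until we hit O:
  1P = (12, 14)
  2P = (6, 0)
  3P = (12, 3)
  4P = O

ord(P) = 4


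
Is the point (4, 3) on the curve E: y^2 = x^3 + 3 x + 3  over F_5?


Check whether y^2 = x^3 + 3 x + 3 (mod 5) for (x, y) = (4, 3).
LHS: y^2 = 3^2 mod 5 = 4
RHS: x^3 + 3 x + 3 = 4^3 + 3*4 + 3 mod 5 = 4
LHS = RHS

Yes, on the curve


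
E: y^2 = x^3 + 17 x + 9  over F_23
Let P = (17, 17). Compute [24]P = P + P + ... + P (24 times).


k = 24 = 11000_2 (binary, LSB first: 00011)
Double-and-add from P = (17, 17):
  bit 0 = 0: acc unchanged = O
  bit 1 = 0: acc unchanged = O
  bit 2 = 0: acc unchanged = O
  bit 3 = 1: acc = O + (5, 9) = (5, 9)
  bit 4 = 1: acc = (5, 9) + (13, 14) = (0, 20)

24P = (0, 20)


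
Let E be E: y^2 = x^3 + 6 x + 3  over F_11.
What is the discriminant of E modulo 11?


4 a^3 + 27 b^2 = 4*6^3 + 27*3^2 = 864 + 243 = 1107
Delta = -16 * (1107) = -17712
Delta mod 11 = 9

Delta = 9 (mod 11)


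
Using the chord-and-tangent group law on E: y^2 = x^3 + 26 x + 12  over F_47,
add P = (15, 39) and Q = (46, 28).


P != Q, so use the chord formula.
s = (y2 - y1) / (x2 - x1) = (36) / (31) mod 47 = 33
x3 = s^2 - x1 - x2 mod 47 = 33^2 - 15 - 46 = 41
y3 = s (x1 - x3) - y1 mod 47 = 33 * (15 - 41) - 39 = 43

P + Q = (41, 43)


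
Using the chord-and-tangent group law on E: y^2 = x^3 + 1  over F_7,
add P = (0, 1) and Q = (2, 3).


P != Q, so use the chord formula.
s = (y2 - y1) / (x2 - x1) = (2) / (2) mod 7 = 1
x3 = s^2 - x1 - x2 mod 7 = 1^2 - 0 - 2 = 6
y3 = s (x1 - x3) - y1 mod 7 = 1 * (0 - 6) - 1 = 0

P + Q = (6, 0)


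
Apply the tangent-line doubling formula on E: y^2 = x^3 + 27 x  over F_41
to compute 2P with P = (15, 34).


Doubling: s = (3 x1^2 + a) / (2 y1)
s = (3*15^2 + 27) / (2*34) mod 41 = 26
x3 = s^2 - 2 x1 mod 41 = 26^2 - 2*15 = 31
y3 = s (x1 - x3) - y1 mod 41 = 26 * (15 - 31) - 34 = 1

2P = (31, 1)


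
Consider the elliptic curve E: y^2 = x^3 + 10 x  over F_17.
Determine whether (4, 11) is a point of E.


Check whether y^2 = x^3 + 10 x + 0 (mod 17) for (x, y) = (4, 11).
LHS: y^2 = 11^2 mod 17 = 2
RHS: x^3 + 10 x + 0 = 4^3 + 10*4 + 0 mod 17 = 2
LHS = RHS

Yes, on the curve


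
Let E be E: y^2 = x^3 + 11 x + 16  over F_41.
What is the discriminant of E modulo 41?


4 a^3 + 27 b^2 = 4*11^3 + 27*16^2 = 5324 + 6912 = 12236
Delta = -16 * (12236) = -195776
Delta mod 41 = 40

Delta = 40 (mod 41)


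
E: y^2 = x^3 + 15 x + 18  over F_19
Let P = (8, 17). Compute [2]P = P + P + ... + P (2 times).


k = 2 = 10_2 (binary, LSB first: 01)
Double-and-add from P = (8, 17):
  bit 0 = 0: acc unchanged = O
  bit 1 = 1: acc = O + (8, 2) = (8, 2)

2P = (8, 2)


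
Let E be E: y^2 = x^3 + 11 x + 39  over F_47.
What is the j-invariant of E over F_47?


Delta = -16(4 a^3 + 27 b^2) mod 47 = 15
-1728 * (4 a)^3 = -1728 * (4*11)^3 mod 47 = 32
j = 32 * 15^(-1) mod 47 = 46

j = 46 (mod 47)


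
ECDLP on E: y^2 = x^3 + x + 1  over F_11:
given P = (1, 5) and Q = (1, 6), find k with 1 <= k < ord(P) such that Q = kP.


Enumerate multiples of P until we hit Q = (1, 6):
  1P = (1, 5)
  2P = (3, 3)
  3P = (8, 2)
  4P = (6, 5)
  5P = (4, 6)
  6P = (0, 10)
  7P = (2, 0)
  8P = (0, 1)
  9P = (4, 5)
  10P = (6, 6)
  11P = (8, 9)
  12P = (3, 8)
  13P = (1, 6)
Match found at i = 13.

k = 13


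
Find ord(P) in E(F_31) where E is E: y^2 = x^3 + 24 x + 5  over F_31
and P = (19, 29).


Compute successive multiples of P until we hit O:
  1P = (19, 29)
  2P = (0, 6)
  3P = (9, 19)
  4P = (4, 17)
  5P = (26, 15)
  6P = (21, 6)
  7P = (7, 19)
  8P = (10, 25)
  ... (continuing to 32P)
  32P = O

ord(P) = 32


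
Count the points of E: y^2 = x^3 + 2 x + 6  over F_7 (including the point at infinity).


For each x in F_7, count y with y^2 = x^3 + 2 x + 6 mod 7:
  x = 1: RHS = 2, y in [3, 4]  -> 2 point(s)
  x = 2: RHS = 4, y in [2, 5]  -> 2 point(s)
  x = 3: RHS = 4, y in [2, 5]  -> 2 point(s)
  x = 4: RHS = 1, y in [1, 6]  -> 2 point(s)
  x = 5: RHS = 1, y in [1, 6]  -> 2 point(s)
Affine points: 10. Add the point at infinity: total = 11.

#E(F_7) = 11


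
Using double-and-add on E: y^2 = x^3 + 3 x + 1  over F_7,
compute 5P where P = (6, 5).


k = 5 = 101_2 (binary, LSB first: 101)
Double-and-add from P = (6, 5):
  bit 0 = 1: acc = O + (6, 5) = (6, 5)
  bit 1 = 0: acc unchanged = (6, 5)
  bit 2 = 1: acc = (6, 5) + (6, 5) = (6, 2)

5P = (6, 2)


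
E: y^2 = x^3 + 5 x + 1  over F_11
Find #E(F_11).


For each x in F_11, count y with y^2 = x^3 + 5 x + 1 mod 11:
  x = 0: RHS = 1, y in [1, 10]  -> 2 point(s)
  x = 6: RHS = 5, y in [4, 7]  -> 2 point(s)
  x = 7: RHS = 5, y in [4, 7]  -> 2 point(s)
  x = 8: RHS = 3, y in [5, 6]  -> 2 point(s)
  x = 9: RHS = 5, y in [4, 7]  -> 2 point(s)
Affine points: 10. Add the point at infinity: total = 11.

#E(F_11) = 11


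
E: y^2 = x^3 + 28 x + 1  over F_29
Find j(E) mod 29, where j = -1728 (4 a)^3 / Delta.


Delta = -16(4 a^3 + 27 b^2) mod 29 = 9
-1728 * (4 a)^3 = -1728 * (4*28)^3 mod 29 = 15
j = 15 * 9^(-1) mod 29 = 21

j = 21 (mod 29)


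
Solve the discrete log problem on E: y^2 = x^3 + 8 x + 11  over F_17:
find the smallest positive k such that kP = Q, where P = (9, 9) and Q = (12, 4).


Enumerate multiples of P until we hit Q = (12, 4):
  1P = (9, 9)
  2P = (15, 15)
  3P = (11, 6)
  4P = (12, 4)
Match found at i = 4.

k = 4


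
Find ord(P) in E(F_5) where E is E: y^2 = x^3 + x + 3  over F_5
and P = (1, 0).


Compute successive multiples of P until we hit O:
  1P = (1, 0)
  2P = O

ord(P) = 2


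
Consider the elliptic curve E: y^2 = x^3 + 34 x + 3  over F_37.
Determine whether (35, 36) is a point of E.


Check whether y^2 = x^3 + 34 x + 3 (mod 37) for (x, y) = (35, 36).
LHS: y^2 = 36^2 mod 37 = 1
RHS: x^3 + 34 x + 3 = 35^3 + 34*35 + 3 mod 37 = 1
LHS = RHS

Yes, on the curve


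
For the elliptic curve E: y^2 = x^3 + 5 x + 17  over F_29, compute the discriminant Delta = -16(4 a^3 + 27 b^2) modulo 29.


4 a^3 + 27 b^2 = 4*5^3 + 27*17^2 = 500 + 7803 = 8303
Delta = -16 * (8303) = -132848
Delta mod 29 = 1

Delta = 1 (mod 29)


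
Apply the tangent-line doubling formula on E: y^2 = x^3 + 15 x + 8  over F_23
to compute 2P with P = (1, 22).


Doubling: s = (3 x1^2 + a) / (2 y1)
s = (3*1^2 + 15) / (2*22) mod 23 = 14
x3 = s^2 - 2 x1 mod 23 = 14^2 - 2*1 = 10
y3 = s (x1 - x3) - y1 mod 23 = 14 * (1 - 10) - 22 = 13

2P = (10, 13)


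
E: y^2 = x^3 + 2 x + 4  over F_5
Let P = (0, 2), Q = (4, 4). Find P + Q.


P != Q, so use the chord formula.
s = (y2 - y1) / (x2 - x1) = (2) / (4) mod 5 = 3
x3 = s^2 - x1 - x2 mod 5 = 3^2 - 0 - 4 = 0
y3 = s (x1 - x3) - y1 mod 5 = 3 * (0 - 0) - 2 = 3

P + Q = (0, 3)


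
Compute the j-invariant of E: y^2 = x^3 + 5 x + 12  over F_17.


Delta = -16(4 a^3 + 27 b^2) mod 17 = 2
-1728 * (4 a)^3 = -1728 * (4*5)^3 mod 17 = 9
j = 9 * 2^(-1) mod 17 = 13

j = 13 (mod 17)


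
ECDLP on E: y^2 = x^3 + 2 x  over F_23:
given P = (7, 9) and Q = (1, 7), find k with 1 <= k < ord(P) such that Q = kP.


Enumerate multiples of P until we hit Q = (1, 7):
  1P = (7, 9)
  2P = (12, 2)
  3P = (17, 5)
  4P = (1, 7)
Match found at i = 4.

k = 4


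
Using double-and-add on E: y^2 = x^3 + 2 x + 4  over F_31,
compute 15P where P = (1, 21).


k = 15 = 1111_2 (binary, LSB first: 1111)
Double-and-add from P = (1, 21):
  bit 0 = 1: acc = O + (1, 21) = (1, 21)
  bit 1 = 1: acc = (1, 21) + (0, 2) = (19, 9)
  bit 2 = 1: acc = (19, 9) + (8, 25) = (22, 1)
  bit 3 = 1: acc = (22, 1) + (12, 19) = (30, 1)

15P = (30, 1)


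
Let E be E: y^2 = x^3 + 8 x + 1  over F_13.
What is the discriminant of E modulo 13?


4 a^3 + 27 b^2 = 4*8^3 + 27*1^2 = 2048 + 27 = 2075
Delta = -16 * (2075) = -33200
Delta mod 13 = 2

Delta = 2 (mod 13)


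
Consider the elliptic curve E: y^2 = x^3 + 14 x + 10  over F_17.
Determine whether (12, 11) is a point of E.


Check whether y^2 = x^3 + 14 x + 10 (mod 17) for (x, y) = (12, 11).
LHS: y^2 = 11^2 mod 17 = 2
RHS: x^3 + 14 x + 10 = 12^3 + 14*12 + 10 mod 17 = 2
LHS = RHS

Yes, on the curve


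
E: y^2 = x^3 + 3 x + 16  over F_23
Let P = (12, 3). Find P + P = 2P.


Doubling: s = (3 x1^2 + a) / (2 y1)
s = (3*12^2 + 3) / (2*3) mod 23 = 15
x3 = s^2 - 2 x1 mod 23 = 15^2 - 2*12 = 17
y3 = s (x1 - x3) - y1 mod 23 = 15 * (12 - 17) - 3 = 14

2P = (17, 14)


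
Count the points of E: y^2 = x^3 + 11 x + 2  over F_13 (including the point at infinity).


For each x in F_13, count y with y^2 = x^3 + 11 x + 2 mod 13:
  x = 1: RHS = 1, y in [1, 12]  -> 2 point(s)
  x = 3: RHS = 10, y in [6, 7]  -> 2 point(s)
  x = 5: RHS = 0, y in [0]  -> 1 point(s)
  x = 8: RHS = 4, y in [2, 11]  -> 2 point(s)
  x = 12: RHS = 3, y in [4, 9]  -> 2 point(s)
Affine points: 9. Add the point at infinity: total = 10.

#E(F_13) = 10
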